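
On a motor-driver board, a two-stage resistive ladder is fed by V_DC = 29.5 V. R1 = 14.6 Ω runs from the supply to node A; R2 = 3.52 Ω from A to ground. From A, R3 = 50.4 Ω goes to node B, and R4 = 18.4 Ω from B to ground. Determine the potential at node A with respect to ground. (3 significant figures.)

The second stage (R3 + R4 = 68.80 Ω) loads node A in parallel with R2.
Effective lower resistance at A: R2 ‖ 68.80 = 3.349 Ω.
First divider: V_A = V_DC · 3.349/(14.6 + 3.349) = 5.504 V.

V_A ≈ 5.50 V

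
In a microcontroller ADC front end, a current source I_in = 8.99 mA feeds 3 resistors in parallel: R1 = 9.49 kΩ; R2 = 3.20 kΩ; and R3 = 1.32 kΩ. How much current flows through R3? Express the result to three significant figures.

I ≈ 5.79 mA

ΣG = 1/9.49 + 1/3.20 + 1/1.32 = 1.175.
R3 takes the fraction G_k/ΣG = 0.7576/1.175 = 0.6445, so I = 8.99 × 0.6445 = 5.794 mA.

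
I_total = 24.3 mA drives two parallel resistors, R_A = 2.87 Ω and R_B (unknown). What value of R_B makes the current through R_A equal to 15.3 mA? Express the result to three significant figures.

R_B ≈ 4.88 Ω

The fraction through R_A equals R_B/(R_A+R_B).
15.3/24.3 = R_B/(R_A + R_B) → R_B = R_A · (0.6296)/(1 − 0.6296) = 2.87 × 1.700 = 4.879 Ω.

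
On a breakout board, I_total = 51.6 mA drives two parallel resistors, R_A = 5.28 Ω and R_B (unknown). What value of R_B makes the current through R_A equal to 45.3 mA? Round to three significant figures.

Two-branch current divider: I_A = I_total · R_B/(R_A + R_B).
With f = 0.8779, R_B = R_A · f/(1−f) = 5.28 × 7.190 = 37.97 Ω.

R_B ≈ 38.0 Ω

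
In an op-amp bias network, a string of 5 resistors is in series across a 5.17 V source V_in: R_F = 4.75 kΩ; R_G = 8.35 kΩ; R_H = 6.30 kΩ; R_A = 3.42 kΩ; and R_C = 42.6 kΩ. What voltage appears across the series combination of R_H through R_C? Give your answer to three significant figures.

V ≈ 4.13 V

Total series resistance ΣR = 4.75 + 8.35 + 6.30 + 3.42 + 42.6 = 65.42 kΩ.
R_{R_H..R_C} = 6.30 + 3.42 + 42.6 = 52.32 kΩ.
V = V_in · R/ΣR = 5.17 × 0.7998 = 4.135 V.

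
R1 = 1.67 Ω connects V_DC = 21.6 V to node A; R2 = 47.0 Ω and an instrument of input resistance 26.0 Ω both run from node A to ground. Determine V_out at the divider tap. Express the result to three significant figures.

R2 ‖ R_L = (47.0 × 26.0)/(47.0 + 26.0) = 16.74 Ω.
Voltage divider with the loaded lower leg: V_out = 21.6 × 16.74/(1.67 + 16.74) = 21.6 × 0.9093 = 19.64 V.

V_out ≈ 19.6 V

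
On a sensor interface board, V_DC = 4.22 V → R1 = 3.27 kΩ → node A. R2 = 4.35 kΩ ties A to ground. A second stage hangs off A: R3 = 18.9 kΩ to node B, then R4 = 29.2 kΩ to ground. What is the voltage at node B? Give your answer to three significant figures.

Node A sees R2 in parallel with the series input of stage 2, R3 + R4 = 48.10 kΩ.
Effective lower resistance at A: R2 ‖ 48.10 = 3.989 kΩ.
So V_A = 4.22 × 0.5495 = 2.319 V.
Then the unloaded second divider: V_B = V_A × R4/(R3+R4) = 2.319 × 0.6071 = 1.408 V.

V_B ≈ 1.41 V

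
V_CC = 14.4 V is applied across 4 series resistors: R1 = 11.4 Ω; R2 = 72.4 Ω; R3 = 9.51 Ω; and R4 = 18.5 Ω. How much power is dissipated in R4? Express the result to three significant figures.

P ≈ 0.307 W

The common current is I = 14.4/111.8 = 0.1288 A.
P(R4) = I²·R4 = (0.1288)² × 18.5 = 0.3069 W.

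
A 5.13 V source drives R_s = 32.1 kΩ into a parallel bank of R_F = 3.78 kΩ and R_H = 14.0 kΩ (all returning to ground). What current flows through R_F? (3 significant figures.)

Combine the parallel branches: R_p = (1/3.78 + 1/14.0)⁻¹ = 2.976 kΩ.
V_A = 5.13 × 2.976/35.08 = 0.4353 V.
Branch current I = V_A/R_F = 0.4353/3.78 = 0.1152 mA.

I ≈ 0.115 mA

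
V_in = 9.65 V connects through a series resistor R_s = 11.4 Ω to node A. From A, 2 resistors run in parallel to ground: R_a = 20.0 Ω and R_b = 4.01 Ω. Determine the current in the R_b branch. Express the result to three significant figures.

Combine the parallel branches: R_p = (1/20.0 + 1/4.01)⁻¹ = 3.340 Ω.
Node voltage V_A = V_in · R_p/(R_s + R_p) = 9.65 × 0.2266 = 2.187 V.
Branch current I = V_A/R_b = 2.187/4.01 = 0.5453 A.

I ≈ 0.545 A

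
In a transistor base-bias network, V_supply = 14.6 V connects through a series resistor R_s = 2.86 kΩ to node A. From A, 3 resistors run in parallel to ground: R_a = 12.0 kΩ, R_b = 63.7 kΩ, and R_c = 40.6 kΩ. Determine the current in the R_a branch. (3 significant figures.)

Parallel bank: R_p = 1/(1/12.0 + 1/63.7 + 1/40.6) = 8.087 kΩ.
V_A by voltage divider: V_A = 14.6 × 8.087/(2.86 + 8.087) = 10.79 V.
Branch current I = V_A/R_a = 10.79/12.0 = 0.8988 mA.

I ≈ 0.899 mA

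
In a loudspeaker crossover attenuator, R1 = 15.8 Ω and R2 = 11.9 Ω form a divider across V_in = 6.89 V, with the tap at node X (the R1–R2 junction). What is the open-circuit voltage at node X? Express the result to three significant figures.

V_th ≈ 2.96 V

Open-circuit (no load on X): V_th = V_in · R2/(R1 + R2) = 6.89 × 11.9/(15.80 + 11.9) = 2.960 V.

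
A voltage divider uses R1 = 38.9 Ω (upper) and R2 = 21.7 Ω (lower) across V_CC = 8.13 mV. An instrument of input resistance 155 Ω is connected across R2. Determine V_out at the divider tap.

V_out ≈ 2.67 mV

R2 ‖ R_L = (21.7 × 155)/(21.7 + 155) = 19.04 Ω.
Voltage divider with the loaded lower leg: V_out = 8.13 × 19.04/(38.9 + 19.04) = 8.13 × 0.3286 = 2.671 mV.
(Unloaded it would be 2.91 mV; the load pulls it down.)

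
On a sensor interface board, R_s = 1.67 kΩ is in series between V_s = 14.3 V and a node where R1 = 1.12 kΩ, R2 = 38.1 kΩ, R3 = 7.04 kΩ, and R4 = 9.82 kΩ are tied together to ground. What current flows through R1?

I ≈ 4.34 mA

Equivalent of the parallel group: R_p = 0.8599 kΩ.
V_A = 14.3 × 0.8599/2.530 = 4.860 V.
I(R1) = V_A / R1 = 4.860/1.12 = 4.340 mA.
(Check via current divider: I_total = 5.652 mA; share G_k/ΣG = 0.7677 → same result.)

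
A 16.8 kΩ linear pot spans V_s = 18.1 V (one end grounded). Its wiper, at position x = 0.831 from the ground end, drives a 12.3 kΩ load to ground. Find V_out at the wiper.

V_out ≈ 12.6 V

Split the track: R_lower = x·R_p = 13.96 kΩ, R_upper = (1−x)·R_p = 2.839 kΩ.
Lower segment in parallel with the load: 13.96 ‖ 12.3 = 6.539 kΩ.
Loaded-divider output: V_out = 18.1 × 0.6973 = 12.62 V.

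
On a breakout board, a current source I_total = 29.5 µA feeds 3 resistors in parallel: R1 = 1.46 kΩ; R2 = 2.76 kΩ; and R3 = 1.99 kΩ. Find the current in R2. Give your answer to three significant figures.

ΣG = 1/1.46 + 1/2.76 + 1/1.99 = 1.550.
By the current-divider rule, I = I_total · G_k/ΣG = 29.5 × 0.2338 = 6.897 µA.

I ≈ 6.90 µA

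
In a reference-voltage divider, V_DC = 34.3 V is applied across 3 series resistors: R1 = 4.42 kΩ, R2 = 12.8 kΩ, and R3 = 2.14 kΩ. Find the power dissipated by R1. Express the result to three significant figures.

P ≈ 13.9 mW

ΣR = 19.36 kΩ → I = 34.3/19.36 = 1.772 mA.
V(R1) = I·R = 7.831 V; P = V·I = 7.831 × 1.772 = 13.87 mW.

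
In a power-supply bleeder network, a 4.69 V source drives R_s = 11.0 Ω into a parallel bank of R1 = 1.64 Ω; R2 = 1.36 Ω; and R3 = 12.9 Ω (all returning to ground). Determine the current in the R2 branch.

Equivalent of the parallel group: R_p = 0.7030 Ω.
V_A by voltage divider: V_A = 4.69 × 0.7030/(11.0 + 0.7030) = 0.2817 V.
Branch current I = V_A/R2 = 0.2817/1.36 = 0.2071 A.

I ≈ 0.207 A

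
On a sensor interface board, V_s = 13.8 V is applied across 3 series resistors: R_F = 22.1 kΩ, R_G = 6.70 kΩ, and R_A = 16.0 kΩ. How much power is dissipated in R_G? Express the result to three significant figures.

The common current is I = 13.8/44.80 = 0.3080 mA.
V(R_G) = I·R = 2.064 V; P = V·I = 2.064 × 0.3080 = 0.6357 mW.

P ≈ 0.636 mW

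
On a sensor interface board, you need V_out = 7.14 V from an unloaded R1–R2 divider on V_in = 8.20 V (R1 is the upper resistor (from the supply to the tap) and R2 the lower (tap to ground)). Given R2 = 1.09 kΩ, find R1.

R1 ≈ 0.162 kΩ

V_out/V_in = R2/(R1+R2) = 0.8707.
R1 = R2·(1/k − 1) = 1.09 × 0.1485 = 0.1618 kΩ.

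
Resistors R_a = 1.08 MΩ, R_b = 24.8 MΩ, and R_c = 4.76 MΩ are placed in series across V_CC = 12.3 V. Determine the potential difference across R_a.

V ≈ 0.434 V

ΣR = 1.08 + 24.8 + 4.76 = 30.64 MΩ.
By the voltage-divider rule, V = 12.3 × 1.080/30.64 = 0.4336 V.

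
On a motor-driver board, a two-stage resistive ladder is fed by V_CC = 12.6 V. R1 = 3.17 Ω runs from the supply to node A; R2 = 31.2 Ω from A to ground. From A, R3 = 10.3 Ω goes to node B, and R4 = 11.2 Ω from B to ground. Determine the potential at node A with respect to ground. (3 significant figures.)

The second stage (R3 + R4 = 21.50 Ω) loads node A in parallel with R2.
R2 ‖ (R3+R4) = 12.73 Ω.
First divider: V_A = V_CC · 12.73/(3.17 + 12.73) = 10.09 V.

V_A ≈ 10.1 V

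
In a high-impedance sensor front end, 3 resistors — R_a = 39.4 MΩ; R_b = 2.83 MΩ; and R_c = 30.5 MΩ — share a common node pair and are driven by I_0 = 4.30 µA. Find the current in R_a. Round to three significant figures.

I ≈ 0.265 µA

Total conductance ΣG = 1/39.4 + 1/2.83 + 1/30.5 = 0.4115 (units of 1/MΩ).
By the current-divider rule, I = I_0 · G_k/ΣG = 4.30 × 0.06167 = 0.2652 µA.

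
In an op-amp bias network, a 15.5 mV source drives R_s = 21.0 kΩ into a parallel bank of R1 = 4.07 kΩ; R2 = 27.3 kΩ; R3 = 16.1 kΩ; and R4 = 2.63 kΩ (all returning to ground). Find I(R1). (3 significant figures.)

Equivalent of the parallel group: R_p = 1.380 kΩ.
V_A = 15.5 × 1.380/22.38 = 0.9557 mV.
I(R1) = V_A / R1 = 0.9557/4.07 = 0.2348 µA.

I ≈ 0.235 µA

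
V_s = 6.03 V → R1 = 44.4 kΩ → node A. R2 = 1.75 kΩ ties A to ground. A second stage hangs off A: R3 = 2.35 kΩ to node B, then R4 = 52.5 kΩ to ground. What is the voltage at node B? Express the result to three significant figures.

Node A sees R2 in parallel with the series input of stage 2, R3 + R4 = 54.85 kΩ.
Effective lower resistance at A: R2 ‖ 54.85 = 1.696 kΩ.
So V_A = 6.03 × 0.03679 = 0.2218 V.
Then the unloaded second divider: V_B = V_A × R4/(R3+R4) = 0.2218 × 0.9572 = 0.2123 V.

V_B ≈ 0.212 V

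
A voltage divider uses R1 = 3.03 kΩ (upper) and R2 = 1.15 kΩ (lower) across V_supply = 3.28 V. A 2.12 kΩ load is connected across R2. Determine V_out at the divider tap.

V_out ≈ 0.648 V

R2 ‖ R_L = (1.15 × 2.12)/(1.15 + 2.12) = 0.7456 kΩ.
Then V_out = V_supply · R2'/(R1 + R2') = 3.28 × 0.7456/3.776 = 0.6477 V.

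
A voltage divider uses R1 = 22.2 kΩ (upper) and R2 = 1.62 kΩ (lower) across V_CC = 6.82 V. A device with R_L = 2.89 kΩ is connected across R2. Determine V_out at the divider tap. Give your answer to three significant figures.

R2 ‖ R_L = (1.62 × 2.89)/(1.62 + 2.89) = 1.038 kΩ.
Voltage divider with the loaded lower leg: V_out = 6.82 × 1.038/(22.2 + 1.038) = 6.82 × 0.04467 = 0.3047 V.

V_out ≈ 0.305 V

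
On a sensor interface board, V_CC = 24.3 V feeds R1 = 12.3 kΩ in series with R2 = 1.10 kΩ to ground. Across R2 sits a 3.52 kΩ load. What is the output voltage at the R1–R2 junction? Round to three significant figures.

The load sits in parallel with R2, giving an effective lower resistance R2' = R2·R_L/(R2+R_L) = 0.8381 kΩ.
Then V_out = V_CC · R2'/(R1 + R2') = 24.3 × 0.8381/13.14 = 1.550 V.
(Unloaded it would be 1.99 V; the load pulls it down.)

V_out ≈ 1.55 V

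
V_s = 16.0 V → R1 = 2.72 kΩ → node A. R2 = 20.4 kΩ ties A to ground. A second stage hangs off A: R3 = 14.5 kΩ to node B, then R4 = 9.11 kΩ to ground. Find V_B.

V_B ≈ 4.94 V

Node A sees R2 in parallel with the series input of stage 2, R3 + R4 = 23.61 kΩ.
R2 ‖ (R3+R4) = 10.94 kΩ.
V_A = 16.0 × 10.94/(2.72 + 10.94) = 12.81 V.
Stage 2 is unloaded, so V_B = V_A · R4/(R3+R4) = 12.81 × 9.11/23.61 = 4.945 V.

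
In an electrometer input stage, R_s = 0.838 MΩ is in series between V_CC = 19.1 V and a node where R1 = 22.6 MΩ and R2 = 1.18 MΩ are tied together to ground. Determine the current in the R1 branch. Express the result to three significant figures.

I ≈ 0.484 µA

Parallel bank: R_p = 1/(1/22.6 + 1/1.18) = 1.121 MΩ.
V_A = 19.1 × 1.121/1.959 = 10.93 V.
I(R1) = V_A / R1 = 10.93/22.6 = 0.4837 µA.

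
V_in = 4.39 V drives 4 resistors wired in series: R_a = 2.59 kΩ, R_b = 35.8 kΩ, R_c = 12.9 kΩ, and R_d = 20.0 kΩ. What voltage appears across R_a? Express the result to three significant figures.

Series total: ΣR = 2.59 + 35.8 + 12.9 + 20.0 = 71.29 kΩ.
By the voltage-divider rule, V = 4.39 × 2.590/71.29 = 0.1595 V.

V ≈ 0.159 V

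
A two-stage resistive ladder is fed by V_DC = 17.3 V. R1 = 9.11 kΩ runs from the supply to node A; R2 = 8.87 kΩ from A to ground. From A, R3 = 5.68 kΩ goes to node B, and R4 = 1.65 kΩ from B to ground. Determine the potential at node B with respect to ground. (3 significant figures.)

V_B ≈ 1.19 V

Looking into the second stage from A: R3 + R4 = 7.330 kΩ appears in parallel with R2.
Effective lower resistance at A: R2 ‖ 7.330 = 4.013 kΩ.
So V_A = 17.3 × 0.3058 = 5.291 V.
Then the unloaded second divider: V_B = V_A × R4/(R3+R4) = 5.291 × 0.2251 = 1.191 V.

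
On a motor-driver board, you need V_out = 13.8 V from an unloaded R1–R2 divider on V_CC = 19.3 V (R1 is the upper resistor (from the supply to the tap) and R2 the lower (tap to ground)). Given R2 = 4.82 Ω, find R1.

The divider ratio is R2/(R1+R2) = 13.8/19.3 = 0.7150.
Rearranging, R1 = R2·(1−k)/k = 4.82 × 0.3986 = 1.921 Ω.

R1 ≈ 1.92 Ω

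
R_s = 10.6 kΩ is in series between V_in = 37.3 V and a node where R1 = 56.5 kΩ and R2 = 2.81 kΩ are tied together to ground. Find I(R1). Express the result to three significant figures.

Combine the parallel branches: R_p = (1/56.5 + 1/2.81)⁻¹ = 2.677 kΩ.
V_A by voltage divider: V_A = 37.3 × 2.677/(10.6 + 2.677) = 7.520 V.
Branch current I = V_A/R1 = 7.520/56.5 = 0.1331 mA.

I ≈ 0.133 mA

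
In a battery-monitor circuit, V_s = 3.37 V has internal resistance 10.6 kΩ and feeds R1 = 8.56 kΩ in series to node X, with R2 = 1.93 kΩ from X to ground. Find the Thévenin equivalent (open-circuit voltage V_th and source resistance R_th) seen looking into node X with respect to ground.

V_th ≈ 0.308 V, R_th ≈ 1.75 kΩ

R1' = 10.6 + 8.56 = 19.16 kΩ (source resistance + R1).
With X open, the divider is unloaded: V_th = 3.37 × 1.93/21.09 = 0.3084 V.
Zeroing V_s shorts the top of R1' to ground, so R_th = R1' ‖ R2 = 1.753 kΩ.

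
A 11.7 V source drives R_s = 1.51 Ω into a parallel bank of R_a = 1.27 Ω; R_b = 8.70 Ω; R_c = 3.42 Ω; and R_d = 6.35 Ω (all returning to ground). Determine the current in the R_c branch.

I ≈ 1.12 A

Parallel bank: R_p = 1/(1/1.27 + 1/8.70 + 1/3.42 + 1/6.35) = 0.7395 Ω.
Node voltage V_A = V_supply · R_p/(R_s + R_p) = 11.7 × 0.3287 = 3.846 V.
I(R_c) = V_A / R_c = 3.846/3.42 = 1.125 A.
(Equivalently: I_total = 5.201 A, then current-divider fraction G_k/ΣG = 0.2162.)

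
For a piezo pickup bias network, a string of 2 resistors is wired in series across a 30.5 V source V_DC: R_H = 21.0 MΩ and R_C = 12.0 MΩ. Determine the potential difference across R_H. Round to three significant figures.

Series total: ΣR = 21.0 + 12.0 = 33.00 MΩ.
By the voltage-divider rule, V = 30.5 × 21.00/33.00 = 19.41 V.

V ≈ 19.4 V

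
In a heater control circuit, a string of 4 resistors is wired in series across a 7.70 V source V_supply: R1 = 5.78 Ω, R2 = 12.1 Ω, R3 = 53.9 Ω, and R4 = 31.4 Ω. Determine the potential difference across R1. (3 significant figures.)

Total series resistance ΣR = 5.78 + 12.1 + 53.9 + 31.4 = 103.2 Ω.
By the voltage-divider rule, V = 7.70 × 5.780/103.2 = 0.4313 V.

V ≈ 0.431 V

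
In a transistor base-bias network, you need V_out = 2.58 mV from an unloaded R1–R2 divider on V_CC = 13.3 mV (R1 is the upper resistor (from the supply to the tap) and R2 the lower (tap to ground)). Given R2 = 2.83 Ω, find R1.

R1 ≈ 11.8 Ω

V_out/V_CC = R2/(R1+R2) = 0.1940.
So R1 = R2 · (V_CC/V_out − 1) = 2.83 × (13.3/2.58 − 1) = 2.83 × 4.155 = 11.76 Ω.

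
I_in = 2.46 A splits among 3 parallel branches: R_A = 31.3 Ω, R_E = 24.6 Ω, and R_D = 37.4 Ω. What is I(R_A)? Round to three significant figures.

ΣG = 1/31.3 + 1/24.6 + 1/37.4 = 0.09934.
R_A takes the fraction G_k/ΣG = 0.03195/0.09934 = 0.3216, so I = 2.46 × 0.3216 = 0.7912 A.

I ≈ 0.791 A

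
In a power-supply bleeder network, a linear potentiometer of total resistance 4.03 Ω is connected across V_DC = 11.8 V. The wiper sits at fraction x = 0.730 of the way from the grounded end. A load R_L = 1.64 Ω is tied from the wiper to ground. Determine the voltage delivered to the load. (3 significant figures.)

The pot divides into 1.088 Ω above the wiper and 2.942 Ω below.
(x·R_p) ‖ R_L = 1.053 Ω.
Loaded-divider output: V_out = 11.8 × 0.4918 = 5.803 V.
(Unloaded: V_out = x·V_DC = 8.61 V.)

V_out ≈ 5.80 V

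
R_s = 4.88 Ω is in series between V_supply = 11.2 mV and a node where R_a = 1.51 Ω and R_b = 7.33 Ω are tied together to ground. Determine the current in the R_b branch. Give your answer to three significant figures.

Combine the parallel branches: R_p = (1/1.51 + 1/7.33)⁻¹ = 1.252 Ω.
V_A = 11.2 × 1.252/6.132 = 2.287 mV.
Branch current I = V_A/R_b = 2.287/7.33 = 0.3120 mA.

I ≈ 0.312 mA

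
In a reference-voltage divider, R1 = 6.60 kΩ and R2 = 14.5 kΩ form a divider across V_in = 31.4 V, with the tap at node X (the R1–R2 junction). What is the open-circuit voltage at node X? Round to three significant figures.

V_th is the unloaded tap voltage: V_in · R2/(R1+R2) = 31.4 × 0.6872 = 21.58 V.

V_th ≈ 21.6 V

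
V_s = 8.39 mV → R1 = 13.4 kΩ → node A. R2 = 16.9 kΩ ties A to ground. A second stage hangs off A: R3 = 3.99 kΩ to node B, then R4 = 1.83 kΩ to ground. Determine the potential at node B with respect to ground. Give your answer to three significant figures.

The second stage (R3 + R4 = 5.820 kΩ) loads node A in parallel with R2.
R2 ‖ (R3+R4) = 4.329 kΩ.
V_A = 8.39 × 4.329/(13.4 + 4.329) = 2.049 mV.
Then the unloaded second divider: V_B = V_A × R4/(R3+R4) = 2.049 × 0.3144 = 0.6442 mV.

V_B ≈ 0.644 mV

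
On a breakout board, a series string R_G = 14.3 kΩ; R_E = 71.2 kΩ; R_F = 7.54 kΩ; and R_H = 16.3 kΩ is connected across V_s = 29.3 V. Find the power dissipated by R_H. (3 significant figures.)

Series current I = V_s/ΣR = 29.3/109.3 = 0.2680 mA.
V(R_H) = I·R = 4.368 V; P = V·I = 4.368 × 0.2680 = 1.170 mW.

P ≈ 1.17 mW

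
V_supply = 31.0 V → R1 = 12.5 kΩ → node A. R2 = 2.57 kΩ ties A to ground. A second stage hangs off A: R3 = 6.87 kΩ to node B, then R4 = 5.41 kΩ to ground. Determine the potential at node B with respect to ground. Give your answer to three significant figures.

The second stage (R3 + R4 = 12.28 kΩ) loads node A in parallel with R2.
Effective lower resistance at A: R2 ‖ 12.28 = 2.125 kΩ.
So V_A = 31.0 × 0.1453 = 4.505 V.
Then the unloaded second divider: V_B = V_A × R4/(R3+R4) = 4.505 × 0.4406 = 1.985 V.

V_B ≈ 1.98 V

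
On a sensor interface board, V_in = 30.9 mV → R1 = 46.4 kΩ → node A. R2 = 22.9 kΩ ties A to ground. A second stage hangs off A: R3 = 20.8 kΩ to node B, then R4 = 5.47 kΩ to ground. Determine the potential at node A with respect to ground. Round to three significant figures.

The second stage (R3 + R4 = 26.27 kΩ) loads node A in parallel with R2.
R2 ‖ (R3+R4) = 12.23 kΩ.
First divider: V_A = V_in · 12.23/(46.4 + 12.23) = 6.448 mV.

V_A ≈ 6.45 mV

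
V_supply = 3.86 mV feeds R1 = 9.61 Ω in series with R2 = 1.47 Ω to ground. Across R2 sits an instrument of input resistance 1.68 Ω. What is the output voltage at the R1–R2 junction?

V_out ≈ 0.291 mV

R2 ‖ R_L = (1.47 × 1.68)/(1.47 + 1.68) = 0.7840 Ω.
Then V_out = V_supply · R2'/(R1 + R2') = 3.86 × 0.7840/10.39 = 0.2912 mV.
(Unloaded it would be 0.512 mV; the load pulls it down.)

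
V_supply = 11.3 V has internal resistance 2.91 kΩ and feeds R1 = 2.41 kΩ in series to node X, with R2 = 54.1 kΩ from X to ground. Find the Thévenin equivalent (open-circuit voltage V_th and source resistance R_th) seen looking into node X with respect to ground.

V_th ≈ 10.3 V, R_th ≈ 4.84 kΩ

R1' = 2.91 + 2.41 = 5.320 kΩ (source resistance + R1).
Open-circuit (no load on X): V_th = V_supply · R2/(R1' + R2) = 11.3 × 54.1/(5.320 + 54.1) = 10.29 V.
With V_supply suppressed (replaced by a short), R_th = R1' ‖ R2 = (5.320 × 54.1)/(5.320 + 54.1) = 4.844 kΩ.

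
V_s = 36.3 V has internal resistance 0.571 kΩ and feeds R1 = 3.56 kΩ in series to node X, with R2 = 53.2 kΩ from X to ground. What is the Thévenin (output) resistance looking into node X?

R1' = 0.571 + 3.56 = 4.131 kΩ (source resistance + R1).
With V_s suppressed (replaced by a short), R_th = R1' ‖ R2 = (4.131 × 53.2)/(4.131 + 53.2) = 3.833 kΩ.

R_th ≈ 3.83 kΩ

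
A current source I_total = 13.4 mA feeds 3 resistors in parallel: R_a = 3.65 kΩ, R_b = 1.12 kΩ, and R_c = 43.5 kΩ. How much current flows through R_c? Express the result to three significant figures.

ΣG = 1/3.65 + 1/1.12 + 1/43.5 = 1.190.
Current divider: I(R_c) = I_total · G_k/ΣG = 13.4 × (0.02299/1.190) = 13.4 × 0.01932 = 0.2589 mA.

I ≈ 0.259 mA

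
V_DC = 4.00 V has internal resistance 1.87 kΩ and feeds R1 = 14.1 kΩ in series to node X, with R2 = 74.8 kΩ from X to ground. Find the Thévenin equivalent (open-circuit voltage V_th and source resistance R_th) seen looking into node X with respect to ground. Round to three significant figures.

R1' = 1.87 + 14.1 = 15.97 kΩ (source resistance + R1).
Open-circuit (no load on X): V_th = V_DC · R2/(R1' + R2) = 4.00 × 74.8/(15.97 + 74.8) = 3.296 V.
With V_DC suppressed (replaced by a short), R_th = R1' ‖ R2 = (15.97 × 74.8)/(15.97 + 74.8) = 13.16 kΩ.

V_th ≈ 3.30 V, R_th ≈ 13.2 kΩ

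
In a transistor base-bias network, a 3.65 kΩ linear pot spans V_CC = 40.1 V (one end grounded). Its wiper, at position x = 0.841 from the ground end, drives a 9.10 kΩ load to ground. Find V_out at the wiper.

V_out ≈ 32.0 V

The pot divides into 0.5804 kΩ above the wiper and 3.070 kΩ below.
R_L loads the lower segment: effective lower R = 2.295 kΩ.
V_out = 40.1 × 2.295/(0.5804 + 2.295) = 32.01 V.
(Unloaded: V_out = x·V_CC = 33.7 V.)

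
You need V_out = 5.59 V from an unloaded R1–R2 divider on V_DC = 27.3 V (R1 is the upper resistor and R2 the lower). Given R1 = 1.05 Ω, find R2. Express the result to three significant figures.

R2 ≈ 0.270 Ω

V_out/V_DC = R2/(R1+R2) = 0.2048.
R2 = R1 · 0.2048/(1 − 0.2048) = 0.2704 Ω.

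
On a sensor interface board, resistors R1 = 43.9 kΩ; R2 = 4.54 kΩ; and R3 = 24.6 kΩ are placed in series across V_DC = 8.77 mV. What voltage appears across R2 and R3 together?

V ≈ 3.50 mV

Total series resistance ΣR = 43.9 + 4.54 + 24.6 = 73.04 kΩ.
R_{R2..R3} = 4.54 + 24.6 = 29.14 kΩ.
By the voltage-divider rule, V = 8.77 × 29.14/73.04 = 3.499 mV.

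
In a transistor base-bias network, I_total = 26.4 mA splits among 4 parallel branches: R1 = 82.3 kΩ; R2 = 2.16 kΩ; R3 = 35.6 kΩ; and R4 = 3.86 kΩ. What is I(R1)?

Conductances: ΣG = 1/82.3 + 1/2.16 + 1/35.6 + 1/3.86 = 0.7623 (1/kΩ).
By the current-divider rule, I = I_total · G_k/ΣG = 26.4 × 0.01594 = 0.4208 mA.

I ≈ 0.421 mA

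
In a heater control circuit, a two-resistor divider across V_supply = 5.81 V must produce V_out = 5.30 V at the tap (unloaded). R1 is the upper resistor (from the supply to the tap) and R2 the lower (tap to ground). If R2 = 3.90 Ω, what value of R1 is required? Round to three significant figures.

R1 ≈ 0.375 Ω

Required fraction k = V_out/V_supply = 0.9122.
R1 = R2·(1/k − 1) = 3.90 × 0.09623 = 0.3753 Ω.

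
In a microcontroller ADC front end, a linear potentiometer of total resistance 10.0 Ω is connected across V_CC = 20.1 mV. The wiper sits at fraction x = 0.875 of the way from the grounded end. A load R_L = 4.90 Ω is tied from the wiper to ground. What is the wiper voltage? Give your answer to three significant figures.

V_out ≈ 14.4 mV

Lower segment x·R_p = 8.750 Ω; upper segment (1−x)·R_p = 1.250 Ω.
(x·R_p) ‖ R_L = 3.141 Ω.
V_out = 20.1 × 3.141/(1.250 + 3.141) = 14.38 mV.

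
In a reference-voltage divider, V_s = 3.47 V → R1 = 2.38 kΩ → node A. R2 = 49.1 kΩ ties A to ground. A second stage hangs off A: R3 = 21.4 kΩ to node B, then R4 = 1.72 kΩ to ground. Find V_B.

V_B ≈ 0.224 V

Looking into the second stage from A: R3 + R4 = 23.12 kΩ appears in parallel with R2.
Effective lower resistance at A: R2 ‖ 23.12 = 15.72 kΩ.
So V_A = 3.47 × 0.8685 = 3.014 V.
Stage 2 is unloaded, so V_B = V_A · R4/(R3+R4) = 3.014 × 1.72/23.12 = 0.2242 V.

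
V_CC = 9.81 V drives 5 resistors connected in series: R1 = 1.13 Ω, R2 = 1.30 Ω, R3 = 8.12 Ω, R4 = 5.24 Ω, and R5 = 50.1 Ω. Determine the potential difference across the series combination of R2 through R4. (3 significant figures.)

V ≈ 2.18 V

ΣR = 1.13 + 1.30 + 8.12 + 5.24 + 50.1 = 65.89 Ω.
R_{R2..R4} = 1.30 + 8.12 + 5.24 = 14.66 Ω.
By the voltage-divider rule, V = 9.81 × 14.66/65.89 = 2.183 V.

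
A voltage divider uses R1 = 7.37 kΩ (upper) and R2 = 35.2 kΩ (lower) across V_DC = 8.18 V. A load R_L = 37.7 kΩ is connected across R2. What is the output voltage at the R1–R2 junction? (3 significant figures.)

The load sits in parallel with R2, giving an effective lower resistance R2' = R2·R_L/(R2+R_L) = 18.20 kΩ.
Voltage divider with the loaded lower leg: V_out = 8.18 × 18.20/(7.37 + 18.20) = 8.18 × 0.7118 = 5.823 V.
(Unloaded it would be 6.76 V; the load pulls it down.)

V_out ≈ 5.82 V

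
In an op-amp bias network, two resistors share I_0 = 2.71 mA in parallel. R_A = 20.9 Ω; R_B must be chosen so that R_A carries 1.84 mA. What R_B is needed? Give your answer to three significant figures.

R_B ≈ 44.2 Ω

The fraction through R_A equals R_B/(R_A+R_B).
1.84/2.71 = R_B/(R_A + R_B) → R_B = R_A · (0.6790)/(1 − 0.6790) = 20.9 × 2.115 = 44.20 Ω.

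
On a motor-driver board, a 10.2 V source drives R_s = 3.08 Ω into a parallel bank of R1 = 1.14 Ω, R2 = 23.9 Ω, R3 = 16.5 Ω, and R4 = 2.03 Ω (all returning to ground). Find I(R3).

I ≈ 0.112 A

Combine the parallel branches: R_p = (1/1.14 + 1/23.9 + 1/16.5 + 1/2.03)⁻¹ = 0.6792 Ω.
V_A = 10.2 × 0.6792/3.759 = 1.843 V.
Branch current I = V_A/R3 = 1.843/16.5 = 0.1117 A.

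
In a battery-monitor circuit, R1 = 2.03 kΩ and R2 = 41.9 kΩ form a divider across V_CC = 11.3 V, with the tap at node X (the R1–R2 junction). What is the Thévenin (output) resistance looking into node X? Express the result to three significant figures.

Zeroing V_CC shorts the top of R1 to ground, so R_th = R1 ‖ R2 = 1.936 kΩ.

R_th ≈ 1.94 kΩ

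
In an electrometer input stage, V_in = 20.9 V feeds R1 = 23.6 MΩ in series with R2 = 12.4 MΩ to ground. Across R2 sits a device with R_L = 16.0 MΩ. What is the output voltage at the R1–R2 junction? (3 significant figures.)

V_out ≈ 4.77 V

R2 ‖ R_L = (12.4 × 16.0)/(12.4 + 16.0) = 6.986 MΩ.
Now apply the divider: V_out = 20.9 × 0.2284 = 4.774 V.
(Unloaded it would be 7.20 V; the load pulls it down.)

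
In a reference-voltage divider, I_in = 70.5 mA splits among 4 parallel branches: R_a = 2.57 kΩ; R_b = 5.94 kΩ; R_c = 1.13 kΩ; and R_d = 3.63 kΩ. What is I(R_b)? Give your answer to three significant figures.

ΣG = 1/2.57 + 1/5.94 + 1/1.13 + 1/3.63 = 1.718.
By the current-divider rule, I = I_in · G_k/ΣG = 70.5 × 0.09800 = 6.909 mA.

I ≈ 6.91 mA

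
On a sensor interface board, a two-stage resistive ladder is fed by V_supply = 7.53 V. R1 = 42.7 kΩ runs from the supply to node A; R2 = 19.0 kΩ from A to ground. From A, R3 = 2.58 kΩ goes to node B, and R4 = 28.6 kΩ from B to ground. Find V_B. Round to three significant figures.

The second stage (R3 + R4 = 31.18 kΩ) loads node A in parallel with R2.
R2 ‖ (R3+R4) = 11.81 kΩ.
V_A = 7.53 × 11.81/(42.7 + 11.81) = 1.631 V.
Then the unloaded second divider: V_B = V_A × R4/(R3+R4) = 1.631 × 0.9173 = 1.496 V.

V_B ≈ 1.50 V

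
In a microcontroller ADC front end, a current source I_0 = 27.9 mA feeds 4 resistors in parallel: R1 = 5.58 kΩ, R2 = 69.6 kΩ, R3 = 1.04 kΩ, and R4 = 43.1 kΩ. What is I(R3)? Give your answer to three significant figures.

Total conductance ΣG = 1/5.58 + 1/69.6 + 1/1.04 + 1/43.1 = 1.178 (units of 1/kΩ).
Current divider: I(R3) = I_0 · G_k/ΣG = 27.9 × (0.9615/1.178) = 27.9 × 0.8160 = 22.77 mA.

I ≈ 22.8 mA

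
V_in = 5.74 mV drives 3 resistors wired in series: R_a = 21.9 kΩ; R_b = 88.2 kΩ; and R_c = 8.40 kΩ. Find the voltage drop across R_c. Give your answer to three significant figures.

V ≈ 0.407 mV

Series total: ΣR = 21.9 + 88.2 + 8.40 = 118.5 kΩ.
V = V_in · R/ΣR = 5.74 × 0.07089 = 0.4069 mV.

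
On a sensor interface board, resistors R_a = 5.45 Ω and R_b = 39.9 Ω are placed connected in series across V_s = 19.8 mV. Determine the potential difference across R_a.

ΣR = 5.45 + 39.9 = 45.35 Ω.
V = V_s · R/ΣR = 19.8 × 0.1202 = 2.379 mV.

V ≈ 2.38 mV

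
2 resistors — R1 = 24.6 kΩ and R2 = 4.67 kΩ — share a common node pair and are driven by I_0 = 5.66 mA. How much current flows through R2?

I ≈ 4.76 mA

Two-branch current divider: I_k = I_0 · R_other/(R_1 + R_2).
So I = 5.66 × 24.6/29.27 = 4.757 mA.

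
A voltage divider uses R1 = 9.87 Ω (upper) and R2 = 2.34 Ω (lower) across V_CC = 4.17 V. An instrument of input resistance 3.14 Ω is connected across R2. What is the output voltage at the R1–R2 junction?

V_out ≈ 0.499 V

The load sits in parallel with R2, giving an effective lower resistance R2' = R2·R_L/(R2+R_L) = 1.341 Ω.
Then V_out = V_CC · R2'/(R1 + R2') = 4.17 × 1.341/11.21 = 0.4987 V.
(Unloaded it would be 0.799 V; the load pulls it down.)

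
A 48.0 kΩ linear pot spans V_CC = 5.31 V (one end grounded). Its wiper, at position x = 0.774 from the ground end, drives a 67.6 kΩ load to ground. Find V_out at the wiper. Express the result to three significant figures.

V_out ≈ 3.66 V

Lower segment x·R_p = 37.15 kΩ; upper segment (1−x)·R_p = 10.85 kΩ.
(x·R_p) ‖ R_L = 23.98 kΩ.
Then V_out = V_CC · 23.98/(10.85 + 23.98) = 3.656 V.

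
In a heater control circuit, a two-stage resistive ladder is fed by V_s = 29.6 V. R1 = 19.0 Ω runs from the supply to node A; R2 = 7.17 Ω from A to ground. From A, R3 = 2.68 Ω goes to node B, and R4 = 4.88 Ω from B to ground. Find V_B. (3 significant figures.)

Looking into the second stage from A: R3 + R4 = 7.560 Ω appears in parallel with R2.
R2 ‖ (R3+R4) = 3.680 Ω.
So V_A = 29.6 × 0.1623 = 4.803 V.
V_B = V_A × 0.6455 = 3.100 V.

V_B ≈ 3.10 V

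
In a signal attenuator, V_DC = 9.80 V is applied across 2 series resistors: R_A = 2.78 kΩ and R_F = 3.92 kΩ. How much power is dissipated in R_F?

Series current I = V_DC/ΣR = 9.80/6.700 = 1.463 mA.
P = I²R = 2.139 × 3.92 = 8.387 mW.

P ≈ 8.39 mW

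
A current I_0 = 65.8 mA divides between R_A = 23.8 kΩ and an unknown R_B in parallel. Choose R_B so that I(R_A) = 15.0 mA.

The fraction through R_A equals R_B/(R_A+R_B).
15.0/65.8 = R_B/(R_A + R_B) → R_B = R_A · (0.2280)/(1 − 0.2280) = 23.8 × 0.2953 = 7.028 kΩ.

R_B ≈ 7.03 kΩ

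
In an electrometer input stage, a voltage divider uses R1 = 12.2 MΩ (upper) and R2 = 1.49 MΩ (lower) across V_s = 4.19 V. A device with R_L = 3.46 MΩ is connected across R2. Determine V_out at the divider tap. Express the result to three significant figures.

First combine the lower leg with the load: R2 ‖ R_L = 1.041 MΩ.
Now apply the divider: V_out = 4.19 × 0.07865 = 0.3296 V.

V_out ≈ 0.330 V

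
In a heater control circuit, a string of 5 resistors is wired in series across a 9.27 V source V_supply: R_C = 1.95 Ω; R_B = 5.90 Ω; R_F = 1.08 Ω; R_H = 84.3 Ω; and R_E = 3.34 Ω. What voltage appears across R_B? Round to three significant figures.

V ≈ 0.566 V

Series total: ΣR = 1.95 + 5.90 + 1.08 + 84.3 + 3.34 = 96.57 Ω.
V = V_supply · R/ΣR = 9.27 × 0.06110 = 0.5664 V.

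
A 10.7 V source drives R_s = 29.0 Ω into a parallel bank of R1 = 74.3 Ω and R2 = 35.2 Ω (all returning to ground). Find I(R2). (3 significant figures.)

I ≈ 0.137 A

Equivalent of the parallel group: R_p = 23.88 Ω.
Node voltage V_A = V_in · R_p/(R_s + R_p) = 10.7 × 0.4516 = 4.833 V.
Branch current I = V_A/R2 = 4.833/35.2 = 0.1373 A.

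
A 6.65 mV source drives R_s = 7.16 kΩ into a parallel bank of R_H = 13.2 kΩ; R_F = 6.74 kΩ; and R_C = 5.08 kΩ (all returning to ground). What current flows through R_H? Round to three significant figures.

Combine the parallel branches: R_p = (1/13.2 + 1/6.74 + 1/5.08)⁻¹ = 2.375 kΩ.
V_A by voltage divider: V_A = 6.65 × 2.375/(7.16 + 2.375) = 1.657 mV.
I(R_H) = V_A / R_H = 1.657/13.2 = 0.1255 µA.
(Equivalently: I_total = 0.6974 µA, then current-divider fraction G_k/ΣG = 0.1800.)

I ≈ 0.126 µA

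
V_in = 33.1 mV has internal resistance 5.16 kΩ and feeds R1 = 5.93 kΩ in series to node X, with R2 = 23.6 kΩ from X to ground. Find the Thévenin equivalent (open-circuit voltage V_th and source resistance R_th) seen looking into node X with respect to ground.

R1' = 5.16 + 5.93 = 11.09 kΩ (source resistance + R1).
With X open, the divider is unloaded: V_th = 33.1 × 23.6/34.69 = 22.52 mV.
Zeroing V_in shorts the top of R1' to ground, so R_th = R1' ‖ R2 = 7.545 kΩ.

V_th ≈ 22.5 mV, R_th ≈ 7.54 kΩ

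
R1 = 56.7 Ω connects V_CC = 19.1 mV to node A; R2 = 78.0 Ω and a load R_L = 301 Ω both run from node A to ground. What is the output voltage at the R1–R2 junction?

R2 ‖ R_L = (78.0 × 301)/(78.0 + 301) = 61.95 Ω.
Voltage divider with the loaded lower leg: V_out = 19.1 × 61.95/(56.7 + 61.95) = 19.1 × 0.5221 = 9.972 mV.
(Unloaded it would be 11.1 mV; the load pulls it down.)

V_out ≈ 9.97 mV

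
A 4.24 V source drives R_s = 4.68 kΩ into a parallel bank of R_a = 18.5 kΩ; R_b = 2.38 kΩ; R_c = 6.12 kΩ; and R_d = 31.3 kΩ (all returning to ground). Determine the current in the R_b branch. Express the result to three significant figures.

Equivalent of the parallel group: R_p = 1.493 kΩ.
Node voltage V_A = V_CC · R_p/(R_s + R_p) = 4.24 × 0.2419 = 1.026 V.
I(R_b) = V_A / R_b = 1.026/2.38 = 0.4310 mA.
(Equivalently: I_total = 0.6868 mA, then current-divider fraction G_k/ΣG = 0.6275.)

I ≈ 0.431 mA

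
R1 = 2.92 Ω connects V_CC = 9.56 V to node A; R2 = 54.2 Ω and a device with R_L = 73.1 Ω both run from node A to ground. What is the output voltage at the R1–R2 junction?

R2 ‖ R_L = (54.2 × 73.1)/(54.2 + 73.1) = 31.12 Ω.
Voltage divider with the loaded lower leg: V_out = 9.56 × 31.12/(2.92 + 31.12) = 9.56 × 0.9142 = 8.740 V.

V_out ≈ 8.74 V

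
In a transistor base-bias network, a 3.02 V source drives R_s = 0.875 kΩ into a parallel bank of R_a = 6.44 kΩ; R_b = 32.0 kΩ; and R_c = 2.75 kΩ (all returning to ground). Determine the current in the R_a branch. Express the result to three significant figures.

Combine the parallel branches: R_p = (1/6.44 + 1/32.0 + 1/2.75)⁻¹ = 1.818 kΩ.
V_A by voltage divider: V_A = 3.02 × 1.818/(0.875 + 1.818) = 2.039 V.
I(R_a) = V_A / R_a = 2.039/6.44 = 0.3166 mA.
(Check via current divider: I_total = 1.122 mA; share G_k/ΣG = 0.2822 → same result.)

I ≈ 0.317 mA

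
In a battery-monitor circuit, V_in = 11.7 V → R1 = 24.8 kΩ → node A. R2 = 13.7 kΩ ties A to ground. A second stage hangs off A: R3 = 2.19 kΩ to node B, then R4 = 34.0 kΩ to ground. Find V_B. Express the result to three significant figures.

V_B ≈ 3.14 V

The second stage (R3 + R4 = 36.19 kΩ) loads node A in parallel with R2.
R2 ‖ (R3+R4) = 9.938 kΩ.
First divider: V_A = V_in · 9.938/(24.8 + 9.938) = 3.347 V.
Then the unloaded second divider: V_B = V_A × R4/(R3+R4) = 3.347 × 0.9395 = 3.145 V.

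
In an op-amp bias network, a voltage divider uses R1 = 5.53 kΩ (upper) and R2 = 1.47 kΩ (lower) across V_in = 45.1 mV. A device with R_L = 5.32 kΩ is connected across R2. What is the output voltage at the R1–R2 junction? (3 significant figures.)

V_out ≈ 7.77 mV

The load sits in parallel with R2, giving an effective lower resistance R2' = R2·R_L/(R2+R_L) = 1.152 kΩ.
Then V_out = V_in · R2'/(R1 + R2') = 45.1 × 1.152/6.682 = 7.774 mV.
(Unloaded it would be 9.47 mV; the load pulls it down.)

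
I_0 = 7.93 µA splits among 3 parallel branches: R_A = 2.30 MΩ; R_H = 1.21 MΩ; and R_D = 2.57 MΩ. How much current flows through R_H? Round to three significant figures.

I ≈ 3.97 µA

ΣG = 1/2.30 + 1/1.21 + 1/2.57 = 1.650.
By the current-divider rule, I = I_0 · G_k/ΣG = 7.93 × 0.5008 = 3.971 µA.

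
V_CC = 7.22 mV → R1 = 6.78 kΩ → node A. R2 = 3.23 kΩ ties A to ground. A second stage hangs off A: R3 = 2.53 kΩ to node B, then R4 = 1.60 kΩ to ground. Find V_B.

Node A sees R2 in parallel with the series input of stage 2, R3 + R4 = 4.130 kΩ.
R2 ‖ (R3+R4) = 1.812 kΩ.
So V_A = 7.22 × 0.2109 = 1.523 mV.
Stage 2 is unloaded, so V_B = V_A · R4/(R3+R4) = 1.523 × 1.60/4.130 = 0.5900 mV.

V_B ≈ 0.590 mV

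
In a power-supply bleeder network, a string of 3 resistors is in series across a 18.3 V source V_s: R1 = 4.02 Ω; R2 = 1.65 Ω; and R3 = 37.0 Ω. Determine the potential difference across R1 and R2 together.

Series total: ΣR = 4.02 + 1.65 + 37.0 = 42.67 Ω.
R_{R1..R2} = 4.02 + 1.65 = 5.670 Ω.
Voltage divider: V = V_s · (5.670 / 42.67) = 18.3 × 0.1329 = 2.432 V.

V ≈ 2.43 V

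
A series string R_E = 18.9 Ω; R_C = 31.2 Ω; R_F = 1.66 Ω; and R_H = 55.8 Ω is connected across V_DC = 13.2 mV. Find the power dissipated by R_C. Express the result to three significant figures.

Series current I = V_DC/ΣR = 13.2/107.6 = 0.1227 mA.
V(R_C) = I·R = 3.829 mV; P = V·I = 3.829 × 0.1227 = 0.4699 µW.

P ≈ 0.470 µW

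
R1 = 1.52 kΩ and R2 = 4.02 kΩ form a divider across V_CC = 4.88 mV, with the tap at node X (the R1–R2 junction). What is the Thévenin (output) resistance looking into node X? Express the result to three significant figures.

R_th ≈ 1.10 kΩ

Looking into X with the source shorted: R_th = R1·R2/(R1+R2) = 1.520 × 4.02/5.540 = 1.103 kΩ.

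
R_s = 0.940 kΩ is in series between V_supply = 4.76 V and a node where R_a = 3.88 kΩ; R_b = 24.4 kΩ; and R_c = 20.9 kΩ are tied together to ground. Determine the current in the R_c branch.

Equivalent of the parallel group: R_p = 2.885 kΩ.
Node voltage V_A = V_supply · R_p/(R_s + R_p) = 4.76 × 0.7543 = 3.590 V.
Branch current I = V_A/R_c = 3.590/20.9 = 0.1718 mA.

I ≈ 0.172 mA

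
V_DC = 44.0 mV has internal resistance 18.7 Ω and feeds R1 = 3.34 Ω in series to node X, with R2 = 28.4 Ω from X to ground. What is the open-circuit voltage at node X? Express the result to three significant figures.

R1' = 18.7 + 3.34 = 22.04 Ω (source resistance + R1).
Open-circuit (no load on X): V_th = V_DC · R2/(R1' + R2) = 44.0 × 28.4/(22.04 + 28.4) = 24.77 mV.

V_th ≈ 24.8 mV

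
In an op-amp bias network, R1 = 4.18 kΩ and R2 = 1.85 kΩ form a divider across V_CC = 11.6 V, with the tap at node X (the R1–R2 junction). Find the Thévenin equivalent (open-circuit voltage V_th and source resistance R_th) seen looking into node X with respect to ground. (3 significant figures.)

V_th ≈ 3.56 V, R_th ≈ 1.28 kΩ

With X open, the divider is unloaded: V_th = 11.6 × 1.85/6.030 = 3.559 V.
Zeroing V_CC shorts the top of R1 to ground, so R_th = R1 ‖ R2 = 1.282 kΩ.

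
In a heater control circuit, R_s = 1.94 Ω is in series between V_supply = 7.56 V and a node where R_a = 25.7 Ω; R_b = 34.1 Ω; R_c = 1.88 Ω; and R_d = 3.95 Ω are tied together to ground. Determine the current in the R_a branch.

I ≈ 0.111 A

Equivalent of the parallel group: R_p = 1.172 Ω.
V_A by voltage divider: V_A = 7.56 × 1.172/(1.94 + 1.172) = 2.847 V.
Branch current I = V_A/R_a = 2.847/25.7 = 0.1108 A.
(Equivalently: I_total = 2.429 A, then current-divider fraction G_k/ΣG = 0.04560.)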